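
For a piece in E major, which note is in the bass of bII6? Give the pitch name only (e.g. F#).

A

bII in E major has root F; the chord is F-A-C.
The figure 6 means first inversion — the third is in the bass.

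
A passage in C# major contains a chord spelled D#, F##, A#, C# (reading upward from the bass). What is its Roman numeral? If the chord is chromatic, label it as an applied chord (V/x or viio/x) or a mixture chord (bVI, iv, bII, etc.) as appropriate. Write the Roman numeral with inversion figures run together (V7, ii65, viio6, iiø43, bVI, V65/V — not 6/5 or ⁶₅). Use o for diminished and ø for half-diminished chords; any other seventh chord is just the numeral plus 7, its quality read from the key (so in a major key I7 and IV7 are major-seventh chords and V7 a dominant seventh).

Stacked in thirds the chord is D#-F##-A#-C#: a dominant seventh chord on D#.
D# is not a diatonic chord root with this quality in C# major, but it lies a perfect fifth above G# (V), so the chord functions as an applied dominant of V.

V7/V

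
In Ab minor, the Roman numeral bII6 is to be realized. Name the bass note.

bII in Ab minor has root Bbb; the chord is Bbb-Db-Fb.
The figure 6 means first inversion — the third is in the bass.

Db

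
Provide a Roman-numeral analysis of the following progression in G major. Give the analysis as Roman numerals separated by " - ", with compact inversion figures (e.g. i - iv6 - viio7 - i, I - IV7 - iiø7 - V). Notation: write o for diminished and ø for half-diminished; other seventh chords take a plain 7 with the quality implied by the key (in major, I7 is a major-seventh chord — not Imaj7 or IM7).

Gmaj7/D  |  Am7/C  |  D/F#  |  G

Gmaj7/D has root G, degree 1 in G major, so I43.
Am7/C: minor seventh chord on A = scale degree 2 → ii65.
D/F#: major triad on D = scale degree 5 → V6.
G has root G, degree 1 in G major, so I.

I43 - ii65 - V6 - I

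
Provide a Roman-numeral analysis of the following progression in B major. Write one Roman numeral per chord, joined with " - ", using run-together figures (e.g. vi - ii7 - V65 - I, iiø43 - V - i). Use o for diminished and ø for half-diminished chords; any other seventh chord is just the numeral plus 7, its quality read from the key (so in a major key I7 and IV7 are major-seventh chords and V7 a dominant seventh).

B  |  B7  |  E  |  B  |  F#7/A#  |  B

I - V7/IV - IV - I - V65 - I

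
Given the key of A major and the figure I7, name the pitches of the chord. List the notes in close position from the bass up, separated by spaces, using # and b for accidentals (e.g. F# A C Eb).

A C# E G#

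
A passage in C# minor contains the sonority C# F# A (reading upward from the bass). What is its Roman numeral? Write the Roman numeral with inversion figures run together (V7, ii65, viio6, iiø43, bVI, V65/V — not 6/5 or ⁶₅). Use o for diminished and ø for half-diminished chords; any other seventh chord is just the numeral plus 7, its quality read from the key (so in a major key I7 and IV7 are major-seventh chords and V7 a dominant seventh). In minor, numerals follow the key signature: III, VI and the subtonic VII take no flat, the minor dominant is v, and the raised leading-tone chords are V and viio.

The pitches F#-A-C# form a minor triad rooted on F#.
In C# minor, F# is the subdominant; the diatonic minor triad there is iv.
With C# in the bass the chord is in second inversion, so the figured bass is 64.

iv64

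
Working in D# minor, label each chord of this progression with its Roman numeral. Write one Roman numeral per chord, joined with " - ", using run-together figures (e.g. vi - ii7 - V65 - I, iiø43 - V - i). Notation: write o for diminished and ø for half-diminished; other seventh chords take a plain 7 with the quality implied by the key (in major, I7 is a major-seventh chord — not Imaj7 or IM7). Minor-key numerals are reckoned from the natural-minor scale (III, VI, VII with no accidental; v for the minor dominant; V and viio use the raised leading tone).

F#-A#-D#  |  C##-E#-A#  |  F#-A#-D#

i6 - V6 - i6

F#-A#-D# has root D#, degree 1 in D# minor, so i6.
C##-E#-A#: root A# is the dominant; major triad there is V6.
F#-A#-D# has root D#, degree 1 in D# minor, so i6.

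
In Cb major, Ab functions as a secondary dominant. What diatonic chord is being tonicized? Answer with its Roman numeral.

ii

The chord is a major triad on Ab.
A dominant resolves down a perfect fifth: Ab → Db. In Cb major, Db is scale degree 2, i.e. ii.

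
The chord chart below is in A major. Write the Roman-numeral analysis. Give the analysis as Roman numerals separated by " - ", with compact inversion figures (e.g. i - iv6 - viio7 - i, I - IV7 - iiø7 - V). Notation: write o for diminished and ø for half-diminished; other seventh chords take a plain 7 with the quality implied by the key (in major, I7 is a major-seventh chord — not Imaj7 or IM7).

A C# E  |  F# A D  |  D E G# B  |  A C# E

I - IV6 - V42 - I

A-C#-E: root A is the tonic; major triad there is I.
F#-A-D: root D is the subdominant; major triad there is IV6.
D-E-G#-B: root E is the dominant; dominant seventh chord there is V42.
A-C#-E: major triad on A = scale degree 1 → I.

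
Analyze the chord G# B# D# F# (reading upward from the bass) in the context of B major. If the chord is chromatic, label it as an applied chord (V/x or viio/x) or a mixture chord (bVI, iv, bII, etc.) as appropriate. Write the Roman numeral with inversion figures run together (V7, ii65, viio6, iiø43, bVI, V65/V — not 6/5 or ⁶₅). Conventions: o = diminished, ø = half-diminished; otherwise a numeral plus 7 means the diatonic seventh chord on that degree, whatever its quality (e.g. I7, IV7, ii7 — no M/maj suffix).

V7/ii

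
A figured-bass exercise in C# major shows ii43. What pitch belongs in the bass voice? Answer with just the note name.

A#

ii in C# major has root D#; the chord is D#-F#-A#-C#.
The figure 43 means second inversion — the fifth is in the bass.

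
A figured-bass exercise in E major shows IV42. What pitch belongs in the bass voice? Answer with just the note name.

G#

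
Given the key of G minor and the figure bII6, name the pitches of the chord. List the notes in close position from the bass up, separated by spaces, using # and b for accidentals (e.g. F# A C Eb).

C Eb Ab

Scale degree 2 in G minor is A; lowering it a half step gives Ab. bII6 is the Neapolitan sixth — a major triad on the lowered second degree, here in its customary first inversion.
So the chord is Ab-C-Eb, a major triad.
With the 6 figure the chord is in first inversion; from the bass C upward in close position it reads C-Eb-Ab.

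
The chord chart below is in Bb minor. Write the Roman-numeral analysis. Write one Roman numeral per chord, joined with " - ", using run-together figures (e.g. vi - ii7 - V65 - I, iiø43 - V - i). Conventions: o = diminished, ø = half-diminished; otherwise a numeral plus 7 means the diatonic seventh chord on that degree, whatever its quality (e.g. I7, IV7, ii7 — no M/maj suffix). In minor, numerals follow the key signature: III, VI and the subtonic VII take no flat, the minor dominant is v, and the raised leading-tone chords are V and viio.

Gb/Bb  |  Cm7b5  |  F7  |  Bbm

VI6 - iiø7 - V7 - i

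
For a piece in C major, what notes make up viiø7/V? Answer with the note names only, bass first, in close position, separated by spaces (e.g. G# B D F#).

The slash marks an applied leading-tone chord: viio of V. In C major, V is G, so the leading tone to it is F#, a half step below.
Building a half-diminished seventh chord on F# gives F#-A-C-E.

F# A C E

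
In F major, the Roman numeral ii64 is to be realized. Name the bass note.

D

ii in F major has root G; the chord is G-Bb-D.
The figure 64 means second inversion — the fifth is in the bass.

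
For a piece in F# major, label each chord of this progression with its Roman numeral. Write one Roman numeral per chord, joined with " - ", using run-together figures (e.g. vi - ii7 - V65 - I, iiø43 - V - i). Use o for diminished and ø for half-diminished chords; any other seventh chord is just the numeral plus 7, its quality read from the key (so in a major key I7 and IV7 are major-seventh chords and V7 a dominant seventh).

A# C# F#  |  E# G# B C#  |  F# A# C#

A#-C#-F#: major triad on F# = scale degree 1 → I6.
E#-G#-B-C#: dominant seventh chord on C# = scale degree 5 → V65.
F#-A#-C#: root F# is the tonic; major triad there is I.

I6 - V65 - I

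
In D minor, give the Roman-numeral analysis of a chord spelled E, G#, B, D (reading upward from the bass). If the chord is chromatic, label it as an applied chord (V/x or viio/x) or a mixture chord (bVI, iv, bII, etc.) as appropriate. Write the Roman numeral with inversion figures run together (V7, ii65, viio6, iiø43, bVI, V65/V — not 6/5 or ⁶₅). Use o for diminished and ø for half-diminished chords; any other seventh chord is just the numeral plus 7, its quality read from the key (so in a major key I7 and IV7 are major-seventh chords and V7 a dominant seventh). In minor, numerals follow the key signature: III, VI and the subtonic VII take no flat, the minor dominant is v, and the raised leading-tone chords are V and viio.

V7/V

Stacked in thirds the chord is E-G#-B-D: a dominant seventh chord on E.
E is not a diatonic chord root with this quality in D minor, but it lies a perfect fifth above A (V), so the chord functions as an applied dominant of V.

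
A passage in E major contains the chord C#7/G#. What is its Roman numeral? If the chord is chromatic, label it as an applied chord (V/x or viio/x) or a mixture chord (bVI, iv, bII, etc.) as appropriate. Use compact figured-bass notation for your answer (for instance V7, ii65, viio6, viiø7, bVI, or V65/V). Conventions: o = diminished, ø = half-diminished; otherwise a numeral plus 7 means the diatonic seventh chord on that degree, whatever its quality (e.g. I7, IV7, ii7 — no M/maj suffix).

V43/ii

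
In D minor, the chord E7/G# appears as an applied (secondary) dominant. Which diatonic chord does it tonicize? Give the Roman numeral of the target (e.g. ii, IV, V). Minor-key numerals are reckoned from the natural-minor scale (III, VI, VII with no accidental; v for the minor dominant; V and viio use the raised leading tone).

V

The chord is a dominant seventh chord on E.
A dominant resolves down a perfect fifth: E → A. In D minor, A is scale degree 5, i.e. V.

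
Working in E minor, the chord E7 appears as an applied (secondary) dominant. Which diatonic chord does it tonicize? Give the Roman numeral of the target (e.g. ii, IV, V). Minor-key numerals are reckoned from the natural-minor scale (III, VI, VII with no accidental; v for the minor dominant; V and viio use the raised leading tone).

The chord is a dominant seventh chord on E.
A dominant resolves down a perfect fifth: E → A. In E minor, A is scale degree 4, i.e. iv.

iv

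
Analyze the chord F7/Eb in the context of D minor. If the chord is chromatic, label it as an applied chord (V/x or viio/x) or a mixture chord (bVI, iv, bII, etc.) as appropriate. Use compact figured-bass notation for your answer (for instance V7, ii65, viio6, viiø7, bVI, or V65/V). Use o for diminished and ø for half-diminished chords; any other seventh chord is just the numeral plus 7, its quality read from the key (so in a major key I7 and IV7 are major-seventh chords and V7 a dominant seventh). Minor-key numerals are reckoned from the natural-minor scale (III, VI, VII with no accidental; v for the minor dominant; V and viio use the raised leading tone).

Stacked in thirds the chord is F-A-C-Eb: a dominant seventh chord on F.
F is not a diatonic chord root with this quality in D minor, but it lies a perfect fifth above Bb (VI), so the chord functions as an applied dominant of VI.
With Eb in the bass the chord is in third inversion, so the figured bass is 42.

V42/VI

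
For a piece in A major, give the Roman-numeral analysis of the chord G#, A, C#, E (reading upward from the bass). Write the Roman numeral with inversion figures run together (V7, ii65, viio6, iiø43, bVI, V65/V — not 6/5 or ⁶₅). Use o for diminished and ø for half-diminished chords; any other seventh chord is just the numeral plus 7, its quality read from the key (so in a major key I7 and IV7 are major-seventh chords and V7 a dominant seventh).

I42

The pitches A-C#-E-G# form a major seventh chord rooted on A.
In A major, A is the tonic; the diatonic major seventh chord there is I7.
With G# in the bass the chord is in third inversion, so the figured bass is 42.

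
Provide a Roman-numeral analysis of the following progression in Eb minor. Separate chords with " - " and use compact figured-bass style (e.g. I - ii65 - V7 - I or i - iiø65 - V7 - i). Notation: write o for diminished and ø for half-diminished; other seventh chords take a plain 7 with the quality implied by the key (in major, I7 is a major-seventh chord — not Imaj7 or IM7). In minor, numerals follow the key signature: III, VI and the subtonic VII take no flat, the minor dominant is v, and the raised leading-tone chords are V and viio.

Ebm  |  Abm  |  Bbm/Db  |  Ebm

i - iv - v6 - i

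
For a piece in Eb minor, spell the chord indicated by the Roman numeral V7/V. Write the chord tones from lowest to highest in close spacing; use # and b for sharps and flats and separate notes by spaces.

F A C Eb

V7/V is a secondary dominant — the dominant seventh of V. V in Eb minor is Bb, so the applied chord's root is F, a perfect fifth above.
Building a dominant seventh chord on F gives F-A-C-Eb.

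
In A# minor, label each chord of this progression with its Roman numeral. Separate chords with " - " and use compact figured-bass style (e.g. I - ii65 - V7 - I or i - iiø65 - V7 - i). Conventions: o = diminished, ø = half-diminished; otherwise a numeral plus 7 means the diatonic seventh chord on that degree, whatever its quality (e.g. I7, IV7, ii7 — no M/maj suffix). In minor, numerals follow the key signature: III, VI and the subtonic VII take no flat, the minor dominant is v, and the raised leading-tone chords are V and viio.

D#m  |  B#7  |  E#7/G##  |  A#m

D#m: root D# is the subdominant; minor triad there is iv.
B#7: a dominant seventh chord on B#, the applied dominant of V → V7/V.
E#7/G##: dominant seventh chord on E# = scale degree 5 → V65.
A#m: minor triad on A# = scale degree 1 → i.

iv - V7/V - V65 - i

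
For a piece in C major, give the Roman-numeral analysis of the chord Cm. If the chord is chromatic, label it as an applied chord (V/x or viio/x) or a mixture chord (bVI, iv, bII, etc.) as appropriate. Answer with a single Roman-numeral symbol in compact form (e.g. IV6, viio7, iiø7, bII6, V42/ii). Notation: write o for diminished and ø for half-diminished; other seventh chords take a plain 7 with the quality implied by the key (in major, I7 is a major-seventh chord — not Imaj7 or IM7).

Stacked in thirds the chord is C-Eb-G: a minor triad on C.
C is the first degree of C major. This is the minor tonic, borrowed from the parallel minor.

i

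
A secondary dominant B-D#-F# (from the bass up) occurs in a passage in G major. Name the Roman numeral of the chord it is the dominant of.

vi

The chord is a major triad on B.
A dominant resolves down a perfect fifth: B → E. In G major, E is scale degree 6, i.e. vi.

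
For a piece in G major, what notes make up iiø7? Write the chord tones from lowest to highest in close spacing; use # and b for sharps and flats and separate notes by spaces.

A C Eb G

iiø7 is the half-diminished supertonic seventh, borrowed from the parallel minor. In G major that root is A.
So the chord is A-C-Eb-G, a half-diminished seventh chord.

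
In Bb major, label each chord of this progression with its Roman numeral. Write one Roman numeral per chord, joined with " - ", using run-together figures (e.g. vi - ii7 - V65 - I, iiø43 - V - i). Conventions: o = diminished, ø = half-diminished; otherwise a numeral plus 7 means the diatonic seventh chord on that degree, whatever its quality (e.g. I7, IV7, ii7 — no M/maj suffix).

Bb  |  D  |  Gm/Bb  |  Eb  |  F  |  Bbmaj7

Bb: major triad on Bb = scale degree 1 → I.
D is the secondary dominant of vi (major triad on D): V/vi.
Gm/Bb: minor triad on G = scale degree 6 → vi6.
Eb: major triad on Eb = scale degree 4 → IV.
F has root F, degree 5 in Bb major, so V.
Bbmaj7 has root Bb, degree 1 in Bb major, so I7.

I - V/vi - vi6 - IV - V - I7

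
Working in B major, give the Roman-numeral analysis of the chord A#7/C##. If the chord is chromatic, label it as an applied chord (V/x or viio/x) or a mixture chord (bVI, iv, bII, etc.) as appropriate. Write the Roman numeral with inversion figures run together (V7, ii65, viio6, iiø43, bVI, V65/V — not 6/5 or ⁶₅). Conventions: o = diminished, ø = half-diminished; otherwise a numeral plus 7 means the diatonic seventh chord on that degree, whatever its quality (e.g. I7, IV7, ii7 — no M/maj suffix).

V65/iii

Stacked in thirds the chord is A#-C##-E#-G#: a dominant seventh chord on A#.
A# is not a diatonic chord root with this quality in B major, but it lies a perfect fifth above D# (iii), so the chord functions as an applied dominant of iii.
With C## in the bass the chord is in first inversion, so the figured bass is 65.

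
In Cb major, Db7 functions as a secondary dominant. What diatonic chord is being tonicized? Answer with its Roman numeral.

V

The chord is a dominant seventh chord on Db.
A dominant resolves down a perfect fifth: Db → Gb. In Cb major, Gb is scale degree 5, i.e. V.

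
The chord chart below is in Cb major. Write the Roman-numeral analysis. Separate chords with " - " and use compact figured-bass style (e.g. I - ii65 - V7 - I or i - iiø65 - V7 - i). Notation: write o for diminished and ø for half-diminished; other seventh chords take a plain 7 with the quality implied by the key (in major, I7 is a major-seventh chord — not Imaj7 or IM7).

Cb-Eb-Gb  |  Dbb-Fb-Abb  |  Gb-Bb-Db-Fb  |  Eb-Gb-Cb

Cb-Eb-Gb has root Cb, degree 1 in Cb major, so I.
Dbb-Fb-Abb is non-diatonic — a major triad on the lowered supertonic (Dbb): the Neapolitan chord, bII.
Gb-Bb-Db-Fb: dominant seventh chord on Gb = scale degree 5 → V7.
Eb-Gb-Cb: root Cb is the tonic; major triad there is I6.

I - bII - V7 - I6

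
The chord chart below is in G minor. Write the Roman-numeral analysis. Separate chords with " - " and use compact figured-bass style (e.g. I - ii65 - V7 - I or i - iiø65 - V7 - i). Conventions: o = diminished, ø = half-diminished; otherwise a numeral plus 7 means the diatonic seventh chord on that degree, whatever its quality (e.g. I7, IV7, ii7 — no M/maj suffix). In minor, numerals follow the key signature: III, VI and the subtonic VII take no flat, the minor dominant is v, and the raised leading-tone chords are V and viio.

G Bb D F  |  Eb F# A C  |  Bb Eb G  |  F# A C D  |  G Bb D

i7 - viio42 - VI64 - V65 - i

G-Bb-D-F: minor seventh chord on G = scale degree 1 → i7.
Eb-F#-A-C has root F#, degree 7 in G minor, so viio42.
Bb-Eb-G has root Eb, degree 6 in G minor, so VI64.
F#-A-C-D has root D, degree 5 in G minor, so V65.
G-Bb-D: root G is the tonic; minor triad there is i.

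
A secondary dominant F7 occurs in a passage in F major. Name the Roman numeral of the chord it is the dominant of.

The chord is a dominant seventh chord on F.
A dominant resolves down a perfect fifth: F → Bb. In F major, Bb is scale degree 4, i.e. IV.

IV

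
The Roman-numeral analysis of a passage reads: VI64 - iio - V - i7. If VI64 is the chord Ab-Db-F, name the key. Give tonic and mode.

The chord Db/Ab is a major triad rooted on Db; its label is VI64.
VI64 on Db implies Db is the submediant; that puts the tonic at F, and the uppercase numeral fits minor mode.

F minor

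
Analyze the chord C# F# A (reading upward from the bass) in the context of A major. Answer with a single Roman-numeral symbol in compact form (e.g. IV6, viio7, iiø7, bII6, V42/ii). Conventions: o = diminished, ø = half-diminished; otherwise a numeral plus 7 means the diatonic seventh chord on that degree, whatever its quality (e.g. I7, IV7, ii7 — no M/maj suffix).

vi64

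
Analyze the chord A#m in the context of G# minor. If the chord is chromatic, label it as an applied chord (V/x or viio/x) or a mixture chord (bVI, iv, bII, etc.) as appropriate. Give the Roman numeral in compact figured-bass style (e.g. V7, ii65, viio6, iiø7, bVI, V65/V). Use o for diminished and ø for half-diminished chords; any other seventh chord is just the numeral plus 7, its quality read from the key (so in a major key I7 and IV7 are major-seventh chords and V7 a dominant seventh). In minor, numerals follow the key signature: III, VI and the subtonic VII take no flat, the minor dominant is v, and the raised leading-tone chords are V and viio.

ii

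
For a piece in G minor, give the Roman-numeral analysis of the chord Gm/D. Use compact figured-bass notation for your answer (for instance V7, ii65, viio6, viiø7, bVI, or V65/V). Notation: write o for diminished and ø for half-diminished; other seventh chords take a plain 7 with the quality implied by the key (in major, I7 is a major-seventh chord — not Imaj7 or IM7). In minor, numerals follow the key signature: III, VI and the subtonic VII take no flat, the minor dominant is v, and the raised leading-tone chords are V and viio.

Stacked in thirds the chord is G-Bb-D: a minor triad on G.
G is scale degree 1 in G minor, and a minor triad on that degree is written i.
With D in the bass the chord is in second inversion, so the figured bass is 64.

i64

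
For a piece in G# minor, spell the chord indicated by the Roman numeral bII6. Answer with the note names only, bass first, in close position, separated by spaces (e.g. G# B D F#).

C# E A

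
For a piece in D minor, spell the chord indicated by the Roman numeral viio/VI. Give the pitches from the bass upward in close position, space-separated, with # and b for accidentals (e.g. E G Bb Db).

A C Eb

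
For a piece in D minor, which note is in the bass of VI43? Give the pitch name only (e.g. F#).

F

VI in D minor has root Bb; the chord is Bb-D-F-A.
The figure 43 means second inversion — the fifth is in the bass.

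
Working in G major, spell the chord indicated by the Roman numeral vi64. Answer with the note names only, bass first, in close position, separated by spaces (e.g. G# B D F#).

B E G

In G major, scale degree 6 is E, and the diatonic chord built there is a minor triad.
That chord is spelled E-G-B.
With the 64 figure the chord is in second inversion; from the bass B upward in close position it reads B-E-G.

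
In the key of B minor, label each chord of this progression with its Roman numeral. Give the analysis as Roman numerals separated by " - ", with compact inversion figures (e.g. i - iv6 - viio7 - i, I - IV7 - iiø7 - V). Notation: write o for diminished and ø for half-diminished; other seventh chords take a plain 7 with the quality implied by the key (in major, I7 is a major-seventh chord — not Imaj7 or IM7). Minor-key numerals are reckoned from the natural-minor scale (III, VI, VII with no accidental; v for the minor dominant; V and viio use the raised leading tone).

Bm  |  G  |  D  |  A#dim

i - VI - III - viio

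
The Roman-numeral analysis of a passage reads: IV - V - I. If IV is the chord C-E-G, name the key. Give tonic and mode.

G major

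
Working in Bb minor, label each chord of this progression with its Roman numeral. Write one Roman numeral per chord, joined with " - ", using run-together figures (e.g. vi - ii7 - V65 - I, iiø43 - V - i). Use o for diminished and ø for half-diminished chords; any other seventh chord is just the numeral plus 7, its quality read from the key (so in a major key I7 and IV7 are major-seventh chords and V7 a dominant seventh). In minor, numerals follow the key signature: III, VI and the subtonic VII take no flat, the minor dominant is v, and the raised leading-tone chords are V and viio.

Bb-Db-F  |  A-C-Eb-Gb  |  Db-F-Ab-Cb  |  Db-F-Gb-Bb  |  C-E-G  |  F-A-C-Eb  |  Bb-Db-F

i - viio7 - V7/VI - VI43 - V/V - V7 - i

Bb-Db-F: minor triad on Bb = scale degree 1 → i.
A-C-Eb-Gb has root A, degree 7 in Bb minor, so viio7.
Db-F-Ab-Cb: chromatic; Db is V of VI, so V7/VI.
Db-F-Gb-Bb: major seventh chord on Gb = scale degree 6 → VI43.
C-E-G is the secondary dominant of V (major triad on C): V/V.
F-A-C-Eb has root F, degree 5 in Bb minor, so V7.
Bb-Db-F has root Bb, degree 1 in Bb minor, so i.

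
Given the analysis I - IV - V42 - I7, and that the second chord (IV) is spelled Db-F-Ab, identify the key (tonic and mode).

Ab major

The chord Db is a major triad rooted on Db; its label is IV.
Counting down 3 scale steps from Db places the tonic on Ab; a major triad on degree 4 is diatonic only in major.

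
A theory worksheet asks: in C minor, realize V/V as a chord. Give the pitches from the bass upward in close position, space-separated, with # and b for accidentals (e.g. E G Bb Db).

V/V is a secondary dominant — the dominant triad of V. V in C minor is G, so the applied chord's root is D, a perfect fifth above.
Building a major triad on D gives D-F#-A.

D F# A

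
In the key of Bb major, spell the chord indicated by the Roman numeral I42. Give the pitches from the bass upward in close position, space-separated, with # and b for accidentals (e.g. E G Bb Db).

A Bb D F

In Bb major, scale degree 1 is Bb, and the diatonic chord built there is a major seventh chord.
Stacking thirds from Bb gives Bb-D-F-A.
With the 42 figure the chord is in third inversion; from the bass A upward in close position it reads A-Bb-D-F.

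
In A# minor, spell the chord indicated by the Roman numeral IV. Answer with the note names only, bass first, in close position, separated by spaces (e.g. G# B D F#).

Scale degree 4 in A# minor is D#; here the chord built on it is altered to a major triad. IV is the major subdominant, borrowed from the parallel major.
So the chord is D#-F##-A#.

D# F## A#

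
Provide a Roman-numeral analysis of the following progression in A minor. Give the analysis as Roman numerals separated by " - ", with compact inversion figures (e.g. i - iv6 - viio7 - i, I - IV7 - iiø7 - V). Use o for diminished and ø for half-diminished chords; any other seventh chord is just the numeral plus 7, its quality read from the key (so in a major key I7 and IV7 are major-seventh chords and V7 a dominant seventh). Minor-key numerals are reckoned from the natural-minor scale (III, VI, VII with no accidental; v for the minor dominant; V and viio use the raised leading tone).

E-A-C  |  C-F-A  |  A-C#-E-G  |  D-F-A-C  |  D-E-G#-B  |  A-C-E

E-A-C: root A is the tonic; minor triad there is i64.
C-F-A: root F is the submediant; major triad there is VI64.
A-C#-E-G: chromatic; A is V of iv, so V7/iv.
D-F-A-C: root D is the subdominant; minor seventh chord there is iv7.
D-E-G#-B has root E, degree 5 in A minor, so V42.
A-C-E: root A is the tonic; minor triad there is i.

i64 - VI64 - V7/iv - iv7 - V42 - i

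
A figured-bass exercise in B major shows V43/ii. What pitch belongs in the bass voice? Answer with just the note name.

The applied chord V43/ii is rooted on G#: G#-B#-D#-F#.
The figure 43 means second inversion — the fifth is in the bass.

D#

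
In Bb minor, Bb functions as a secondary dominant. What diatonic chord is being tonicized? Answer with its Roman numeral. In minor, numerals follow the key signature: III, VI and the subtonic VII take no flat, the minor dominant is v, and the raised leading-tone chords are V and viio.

iv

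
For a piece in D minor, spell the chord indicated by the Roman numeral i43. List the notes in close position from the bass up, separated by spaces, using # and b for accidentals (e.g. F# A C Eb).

A C D F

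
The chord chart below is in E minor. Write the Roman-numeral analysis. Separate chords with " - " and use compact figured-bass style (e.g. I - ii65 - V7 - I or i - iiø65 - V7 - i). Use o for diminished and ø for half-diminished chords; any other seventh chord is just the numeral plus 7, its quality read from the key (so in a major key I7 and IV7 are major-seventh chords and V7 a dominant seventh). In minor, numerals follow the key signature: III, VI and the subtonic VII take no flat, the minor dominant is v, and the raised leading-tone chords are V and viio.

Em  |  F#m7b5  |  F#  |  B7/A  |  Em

Em: minor triad on E = scale degree 1 → i.
F#m7b5 has root F#, degree 2 in E minor, so iiø7.
F#: a major triad on F#, the applied dominant of V → V/V.
B7/A: dominant seventh chord on B = scale degree 5 → V42.
Em: minor triad on E = scale degree 1 → i.

i - iiø7 - V/V - V42 - i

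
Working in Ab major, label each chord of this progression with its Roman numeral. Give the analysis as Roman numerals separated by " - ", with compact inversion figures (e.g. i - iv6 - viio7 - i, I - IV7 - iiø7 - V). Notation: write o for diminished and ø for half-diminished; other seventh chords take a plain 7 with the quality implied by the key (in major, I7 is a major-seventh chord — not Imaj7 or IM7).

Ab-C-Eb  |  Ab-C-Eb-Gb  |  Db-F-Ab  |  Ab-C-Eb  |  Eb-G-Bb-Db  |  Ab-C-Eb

Ab-C-Eb: root Ab is the tonic; major triad there is I.
Ab-C-Eb-Gb: chromatic; Ab is V of IV, so V7/IV.
Db-F-Ab: major triad on Db = scale degree 4 → IV.
Ab-C-Eb has root Ab, degree 1 in Ab major, so I.
Eb-G-Bb-Db: dominant seventh chord on Eb = scale degree 5 → V7.
Ab-C-Eb has root Ab, degree 1 in Ab major, so I.

I - V7/IV - IV - I - V7 - I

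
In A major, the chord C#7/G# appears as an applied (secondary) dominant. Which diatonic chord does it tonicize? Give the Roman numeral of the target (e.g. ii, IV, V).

vi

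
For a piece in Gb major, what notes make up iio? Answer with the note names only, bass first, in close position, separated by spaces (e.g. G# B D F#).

Ab Cb Ebb

iio is the diminished supertonic triad, borrowed from the parallel minor. In Gb major that root is Ab.
So the chord is Ab-Cb-Ebb, a diminished triad.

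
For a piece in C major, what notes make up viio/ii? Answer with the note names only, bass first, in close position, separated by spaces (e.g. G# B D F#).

C# E G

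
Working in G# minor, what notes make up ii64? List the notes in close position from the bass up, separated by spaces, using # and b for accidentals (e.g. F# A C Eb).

ii64 is the minor supertonic, borrowed from the parallel major (the Dorian ii). In G# minor that root is A#.
So the chord is A#-C#-E#.
With the 64 figure the chord is in second inversion; from the bass E# upward in close position it reads E#-A#-C#.

E# A# C#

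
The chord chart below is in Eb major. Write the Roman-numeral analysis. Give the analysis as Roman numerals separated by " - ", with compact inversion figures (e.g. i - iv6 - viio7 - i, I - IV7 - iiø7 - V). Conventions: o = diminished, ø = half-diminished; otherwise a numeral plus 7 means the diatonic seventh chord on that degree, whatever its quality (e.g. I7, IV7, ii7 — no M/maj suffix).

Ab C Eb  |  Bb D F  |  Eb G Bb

IV - V - I

Ab-C-Eb: root Ab is the subdominant; major triad there is IV.
Bb-D-F: major triad on Bb = scale degree 5 → V.
Eb-G-Bb: root Eb is the tonic; major triad there is I.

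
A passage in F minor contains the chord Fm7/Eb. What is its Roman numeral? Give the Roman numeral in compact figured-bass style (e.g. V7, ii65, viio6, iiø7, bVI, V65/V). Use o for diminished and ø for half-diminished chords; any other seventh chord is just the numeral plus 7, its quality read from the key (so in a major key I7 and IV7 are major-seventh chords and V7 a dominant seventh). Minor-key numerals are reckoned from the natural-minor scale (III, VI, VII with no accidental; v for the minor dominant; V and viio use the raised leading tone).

i42

The pitches F-Ab-C-Eb form a minor seventh chord rooted on F.
F is scale degree 1 in F minor, and a minor seventh chord on that degree is written i7.
With Eb in the bass the chord is in third inversion, so the figured bass is 42.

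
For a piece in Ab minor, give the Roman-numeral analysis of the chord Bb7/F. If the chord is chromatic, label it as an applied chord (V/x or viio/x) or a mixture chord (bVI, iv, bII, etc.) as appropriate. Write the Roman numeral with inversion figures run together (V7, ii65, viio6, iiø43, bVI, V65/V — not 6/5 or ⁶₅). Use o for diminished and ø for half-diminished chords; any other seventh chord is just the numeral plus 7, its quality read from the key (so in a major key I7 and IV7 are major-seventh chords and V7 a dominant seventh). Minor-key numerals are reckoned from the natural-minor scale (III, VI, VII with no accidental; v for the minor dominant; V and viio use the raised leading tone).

V43/V

The pitches Bb-D-F-Ab form a dominant seventh chord rooted on Bb.
Bb is not a diatonic chord root with this quality in Ab minor, but it lies a perfect fifth above Eb (V), so the chord functions as an applied dominant of V.
With F in the bass the chord is in second inversion, so the figured bass is 43.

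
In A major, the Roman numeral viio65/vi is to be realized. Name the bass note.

G#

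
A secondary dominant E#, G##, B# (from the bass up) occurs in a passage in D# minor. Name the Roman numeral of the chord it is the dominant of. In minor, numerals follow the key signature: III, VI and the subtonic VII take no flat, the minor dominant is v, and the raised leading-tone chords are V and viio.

The chord is a major triad on E#.
A dominant resolves down a perfect fifth: E# → A#. In D# minor, A# is scale degree 5, i.e. V.

V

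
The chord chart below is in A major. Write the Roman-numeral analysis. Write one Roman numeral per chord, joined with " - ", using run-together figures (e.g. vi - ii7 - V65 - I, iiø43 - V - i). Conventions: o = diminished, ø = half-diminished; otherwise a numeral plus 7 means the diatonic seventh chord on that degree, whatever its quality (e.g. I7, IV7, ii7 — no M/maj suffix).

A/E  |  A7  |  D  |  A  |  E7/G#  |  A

I64 - V7/IV - IV - I - V65 - I

A/E has root A, degree 1 in A major, so I64.
A7 is the secondary dominant of IV (dominant seventh chord on A): V7/IV.
D: major triad on D = scale degree 4 → IV.
A: major triad on A = scale degree 1 → I.
E7/G# has root E, degree 5 in A major, so V65.
A: root A is the tonic; major triad there is I.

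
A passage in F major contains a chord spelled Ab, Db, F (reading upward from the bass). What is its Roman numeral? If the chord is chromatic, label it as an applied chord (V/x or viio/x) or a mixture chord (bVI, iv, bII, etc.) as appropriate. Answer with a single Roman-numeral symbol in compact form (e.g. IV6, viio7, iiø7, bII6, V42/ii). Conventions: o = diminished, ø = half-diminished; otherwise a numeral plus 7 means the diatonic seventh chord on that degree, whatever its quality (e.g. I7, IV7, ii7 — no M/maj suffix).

bVI64

Stacked in thirds the chord is Db-F-Ab: a major triad on Db.
Db is the lowered sixth degree of F major (diatonic 6 would be D). This is a major triad on the lowered sixth degree, borrowed from the parallel minor.
With Ab in the bass the chord is in second inversion, so the figured bass is 64.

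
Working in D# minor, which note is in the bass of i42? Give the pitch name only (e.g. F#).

C#

i in D# minor has root D#; the chord is D#-F#-A#-C#.
The figure 42 means third inversion — the seventh is in the bass.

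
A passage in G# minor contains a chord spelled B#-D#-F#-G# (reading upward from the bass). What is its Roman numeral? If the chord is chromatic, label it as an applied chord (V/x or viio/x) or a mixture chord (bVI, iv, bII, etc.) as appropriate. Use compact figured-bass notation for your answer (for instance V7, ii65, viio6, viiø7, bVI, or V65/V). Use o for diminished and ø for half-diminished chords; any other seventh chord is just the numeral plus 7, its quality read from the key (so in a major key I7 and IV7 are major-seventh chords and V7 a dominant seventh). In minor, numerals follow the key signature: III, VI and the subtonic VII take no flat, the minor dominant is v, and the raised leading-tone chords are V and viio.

V65/iv

The pitches G#-B#-D#-F# form a dominant seventh chord rooted on G#.
G# is not a diatonic chord root with this quality in G# minor, but it lies a perfect fifth above C# (iv), so the chord functions as an applied dominant of iv.
With B# in the bass the chord is in first inversion, so the figured bass is 65.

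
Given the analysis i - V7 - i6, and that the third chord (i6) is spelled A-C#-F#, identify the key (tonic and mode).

The chord F#m/A is a minor triad rooted on F#; its label is i6.
If F# is scale degree 1 and the mode makes that degree carry a minor triad, the tonic is F# and the mode is minor.

F# minor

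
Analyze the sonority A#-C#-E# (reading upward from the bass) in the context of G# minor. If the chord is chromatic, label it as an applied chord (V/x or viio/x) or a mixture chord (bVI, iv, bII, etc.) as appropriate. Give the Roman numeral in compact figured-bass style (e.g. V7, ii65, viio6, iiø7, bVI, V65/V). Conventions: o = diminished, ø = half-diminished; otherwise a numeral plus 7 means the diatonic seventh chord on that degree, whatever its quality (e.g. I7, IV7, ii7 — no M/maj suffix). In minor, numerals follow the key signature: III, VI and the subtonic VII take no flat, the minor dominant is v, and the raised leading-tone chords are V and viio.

ii

Stacked in thirds the chord is A#-C#-E#: a minor triad on A#.
A# is the second degree of G# minor. This is the minor supertonic, borrowed from the parallel major (the Dorian ii).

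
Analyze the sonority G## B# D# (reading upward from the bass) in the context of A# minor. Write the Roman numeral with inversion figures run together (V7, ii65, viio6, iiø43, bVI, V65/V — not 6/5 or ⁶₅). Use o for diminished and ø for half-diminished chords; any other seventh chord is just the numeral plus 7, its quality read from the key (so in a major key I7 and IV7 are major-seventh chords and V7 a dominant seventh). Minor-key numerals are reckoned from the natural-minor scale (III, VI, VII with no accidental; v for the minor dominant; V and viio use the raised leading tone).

viio

Stacked in thirds the chord is G##-B#-D#: a diminished triad on G##.
G## is scale degree 7 in A# minor, and a diminished triad on that degree is written viio.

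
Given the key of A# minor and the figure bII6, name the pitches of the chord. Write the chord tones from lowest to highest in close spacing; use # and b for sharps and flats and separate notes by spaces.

Scale degree 2 in A# minor is B#; lowering it a half step gives B. bII6 is the Neapolitan sixth — a major triad on the lowered second degree, here in its customary first inversion.
So the chord is B-D#-F#, a major triad.
The figured bass 6 indicates first inversion, placing the third (D#) in the bass: D#-F#-B.

D# F# B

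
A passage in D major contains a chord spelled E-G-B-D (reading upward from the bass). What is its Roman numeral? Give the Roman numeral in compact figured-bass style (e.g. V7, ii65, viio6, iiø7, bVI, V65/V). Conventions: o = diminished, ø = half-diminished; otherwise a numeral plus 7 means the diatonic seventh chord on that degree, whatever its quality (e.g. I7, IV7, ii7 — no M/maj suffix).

ii7

Stacked in thirds the chord is E-G-B-D: a minor seventh chord on E.
In D major, E is the supertonic; the diatonic minor seventh chord there is ii7.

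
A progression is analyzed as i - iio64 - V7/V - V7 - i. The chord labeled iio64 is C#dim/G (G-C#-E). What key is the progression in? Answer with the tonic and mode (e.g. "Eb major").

B minor

iio64 is given as G-C#-E — a diminished triad with root C#.
Counting down one scale step from C# places the tonic on B; a diminished triad on degree 2 is diatonic only in minor.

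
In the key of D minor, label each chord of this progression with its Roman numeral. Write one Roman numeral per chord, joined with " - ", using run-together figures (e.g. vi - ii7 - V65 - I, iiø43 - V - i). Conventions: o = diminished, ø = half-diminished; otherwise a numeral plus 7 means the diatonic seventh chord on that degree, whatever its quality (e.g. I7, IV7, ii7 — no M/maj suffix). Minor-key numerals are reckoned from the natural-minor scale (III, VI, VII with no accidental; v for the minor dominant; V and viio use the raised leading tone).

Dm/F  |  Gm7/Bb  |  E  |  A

i6 - iv65 - V/V - V

Dm/F: minor triad on D = scale degree 1 → i6.
Gm7/Bb: minor seventh chord on G = scale degree 4 → iv65.
E: a major triad on E, the applied dominant of V → V/V.
A has root A, degree 5 in D minor, so V.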